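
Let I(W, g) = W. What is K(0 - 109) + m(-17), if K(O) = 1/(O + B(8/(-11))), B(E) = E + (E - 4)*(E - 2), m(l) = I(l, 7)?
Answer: -199310/11717 ≈ -17.010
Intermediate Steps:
m(l) = l
B(E) = E + (-4 + E)*(-2 + E)
K(O) = 1/(1472/121 + O) (K(O) = 1/(O + (8 + (8/(-11))² - 40/(-11))) = 1/(O + (8 + (8*(-1/11))² - 40*(-1)/11)) = 1/(O + (8 + (-8/11)² - 5*(-8/11))) = 1/(O + (8 + 64/121 + 40/11)) = 1/(O + 1472/121) = 1/(1472/121 + O))
K(0 - 109) + m(-17) = 121/(1472 + 121*(0 - 109)) - 17 = 121/(1472 + 121*(-109)) - 17 = 121/(1472 - 13189) - 17 = 121/(-11717) - 17 = 121*(-1/11717) - 17 = -121/11717 - 17 = -199310/11717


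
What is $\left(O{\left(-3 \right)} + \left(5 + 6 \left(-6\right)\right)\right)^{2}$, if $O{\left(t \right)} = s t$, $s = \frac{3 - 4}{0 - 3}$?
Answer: $1024$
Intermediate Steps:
$s = \frac{1}{3}$ ($s = - \frac{1}{-3} = \left(-1\right) \left(- \frac{1}{3}\right) = \frac{1}{3} \approx 0.33333$)
$O{\left(t \right)} = \frac{t}{3}$
$\left(O{\left(-3 \right)} + \left(5 + 6 \left(-6\right)\right)\right)^{2} = \left(\frac{1}{3} \left(-3\right) + \left(5 + 6 \left(-6\right)\right)\right)^{2} = \left(-1 + \left(5 - 36\right)\right)^{2} = \left(-1 - 31\right)^{2} = \left(-32\right)^{2} = 1024$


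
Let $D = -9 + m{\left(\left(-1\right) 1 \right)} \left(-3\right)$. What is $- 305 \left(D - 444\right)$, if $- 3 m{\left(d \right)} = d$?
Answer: $138470$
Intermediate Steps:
$m{\left(d \right)} = - \frac{d}{3}$
$D = -10$ ($D = -9 + - \frac{\left(-1\right) 1}{3} \left(-3\right) = -9 + \left(- \frac{1}{3}\right) \left(-1\right) \left(-3\right) = -9 + \frac{1}{3} \left(-3\right) = -9 - 1 = -10$)
$- 305 \left(D - 444\right) = - 305 \left(-10 - 444\right) = \left(-305\right) \left(-454\right) = 138470$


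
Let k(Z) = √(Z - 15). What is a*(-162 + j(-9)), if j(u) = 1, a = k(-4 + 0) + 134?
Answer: -21574 - 161*I*√19 ≈ -21574.0 - 701.78*I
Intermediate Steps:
k(Z) = √(-15 + Z)
a = 134 + I*√19 (a = √(-15 + (-4 + 0)) + 134 = √(-15 - 4) + 134 = √(-19) + 134 = I*√19 + 134 = 134 + I*√19 ≈ 134.0 + 4.3589*I)
a*(-162 + j(-9)) = (134 + I*√19)*(-162 + 1) = (134 + I*√19)*(-161) = -21574 - 161*I*√19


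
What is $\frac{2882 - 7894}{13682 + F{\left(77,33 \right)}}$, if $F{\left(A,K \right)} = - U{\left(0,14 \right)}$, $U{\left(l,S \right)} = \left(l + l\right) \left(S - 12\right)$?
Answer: $- \frac{2506}{6841} \approx -0.36632$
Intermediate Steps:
$U{\left(l,S \right)} = 2 l \left(-12 + S\right)$
$F{\left(A,K \right)} = 0$ ($F{\left(A,K \right)} = - 2 \cdot 0 \left(-12 + 14\right) = - 2 \cdot 0 \cdot 2 = \left(-1\right) 0 = 0$)
$\frac{2882 - 7894}{13682 + F{\left(77,33 \right)}} = \frac{2882 - 7894}{13682 + 0} = - \frac{5012}{13682} = \left(-5012\right) \frac{1}{13682} = - \frac{2506}{6841}$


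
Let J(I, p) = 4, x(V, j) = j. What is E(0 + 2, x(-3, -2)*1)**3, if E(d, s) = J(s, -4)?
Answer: 64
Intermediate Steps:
E(d, s) = 4
E(0 + 2, x(-3, -2)*1)**3 = 4**3 = 64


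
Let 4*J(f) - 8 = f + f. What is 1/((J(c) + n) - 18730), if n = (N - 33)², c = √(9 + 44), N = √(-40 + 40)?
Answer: -70556/1244537231 - 2*√53/1244537231 ≈ -5.6704e-5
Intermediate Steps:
N = 0 (N = √0 = 0)
c = √53 ≈ 7.2801
J(f) = 2 + f/2 (J(f) = 2 + (f + f)/4 = 2 + (2*f)/4 = 2 + f/2)
n = 1089 (n = (0 - 33)² = (-33)² = 1089)
1/((J(c) + n) - 18730) = 1/(((2 + √53/2) + 1089) - 18730) = 1/((1091 + √53/2) - 18730) = 1/(-17639 + √53/2)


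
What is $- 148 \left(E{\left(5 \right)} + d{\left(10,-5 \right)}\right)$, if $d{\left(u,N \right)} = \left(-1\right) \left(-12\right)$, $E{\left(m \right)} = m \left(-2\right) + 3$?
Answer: $-740$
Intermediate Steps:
$E{\left(m \right)} = 3 - 2 m$ ($E{\left(m \right)} = - 2 m + 3 = 3 - 2 m$)
$d{\left(u,N \right)} = 12$
$- 148 \left(E{\left(5 \right)} + d{\left(10,-5 \right)}\right) = - 148 \left(\left(3 - 10\right) + 12\right) = - 148 \left(-7 + 12\right) = \left(-148\right) 5 = -740$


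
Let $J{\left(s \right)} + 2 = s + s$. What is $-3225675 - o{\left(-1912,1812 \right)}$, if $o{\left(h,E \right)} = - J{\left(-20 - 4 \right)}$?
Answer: $-3225725$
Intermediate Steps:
$J{\left(s \right)} = -2 + 2 s$ ($J{\left(s \right)} = -2 + \left(s + s\right) = -2 + 2 s$)
$o{\left(h,E \right)} = 50$ ($o{\left(h,E \right)} = - (-2 + 2 \left(-20 - 4\right)) = - (-2 + 2 \left(-24\right)) = - (-2 - 48) = \left(-1\right) \left(-50\right) = 50$)
$-3225675 - o{\left(-1912,1812 \right)} = -3225675 - 50 = -3225725$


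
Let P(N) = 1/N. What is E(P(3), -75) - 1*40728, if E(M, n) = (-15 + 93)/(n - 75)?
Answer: -1018213/25 ≈ -40729.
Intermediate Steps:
E(M, n) = 78/(-75 + n)
E(P(3), -75) - 1*40728 = 78/(-75 - 75) - 1*40728 = 78/(-150) - 40728 = 78*(-1/150) - 40728 = -13/25 - 40728 = -1018213/25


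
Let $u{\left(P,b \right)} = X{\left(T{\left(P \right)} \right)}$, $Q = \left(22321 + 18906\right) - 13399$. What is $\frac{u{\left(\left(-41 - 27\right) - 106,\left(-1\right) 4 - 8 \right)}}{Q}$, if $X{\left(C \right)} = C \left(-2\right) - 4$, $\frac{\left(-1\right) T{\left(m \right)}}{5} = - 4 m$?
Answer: $\frac{1739}{6957} \approx 0.24996$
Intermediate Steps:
$T{\left(m \right)} = 20 m$ ($T{\left(m \right)} = - 5 \left(- 4 m\right) = 20 m$)
$X{\left(C \right)} = -4 - 2 C$ ($X{\left(C \right)} = - 2 C - 4 = -4 - 2 C$)
$Q = 27828$ ($Q = 41227 - 13399 = 27828$)
$u{\left(P,b \right)} = -4 - 40 P$ ($u{\left(P,b \right)} = -4 - 2 \cdot 20 P = -4 - 40 P$)
$\frac{u{\left(\left(-41 - 27\right) - 106,\left(-1\right) 4 - 8 \right)}}{Q} = \frac{-4 - 40 \left(\left(-41 - 27\right) - 106\right)}{27828} = \left(-4 - 40 \left(-68 - 106\right)\right) \frac{1}{27828} = \left(-4 - -6960\right) \frac{1}{27828} = \left(-4 + 6960\right) \frac{1}{27828} = 6956 \cdot \frac{1}{27828} = \frac{1739}{6957}$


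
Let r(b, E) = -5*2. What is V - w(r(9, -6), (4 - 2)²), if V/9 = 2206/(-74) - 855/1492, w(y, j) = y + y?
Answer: -13991719/55204 ≈ -253.45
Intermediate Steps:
r(b, E) = -10
w(y, j) = 2*y
V = -15095799/55204 (V = 9*(2206/(-74) - 855/1492) = 9*(2206*(-1/74) - 855*1/1492) = 9*(-1103/37 - 855/1492) = 9*(-1677311/55204) = -15095799/55204 ≈ -273.45)
V - w(r(9, -6), (4 - 2)²) = -15095799/55204 - 2*(-10) = -15095799/55204 - 1*(-20) = -15095799/55204 + 20 = -13991719/55204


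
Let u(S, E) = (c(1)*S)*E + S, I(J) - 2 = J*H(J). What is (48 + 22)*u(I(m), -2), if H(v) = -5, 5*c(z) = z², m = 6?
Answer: -1176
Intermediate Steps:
c(z) = z²/5
I(J) = 2 - 5*J (I(J) = 2 + J*(-5) = 2 - 5*J)
u(S, E) = S + E*S/5 (u(S, E) = (((⅕)*1²)*S)*E + S = (((⅕)*1)*S)*E + S = (S/5)*E + S = E*S/5 + S = S + E*S/5)
(48 + 22)*u(I(m), -2) = (48 + 22)*((2 - 5*6)*(5 - 2)/5) = 70*((⅕)*(2 - 30)*3) = 70*((⅕)*(-28)*3) = 70*(-84/5) = -1176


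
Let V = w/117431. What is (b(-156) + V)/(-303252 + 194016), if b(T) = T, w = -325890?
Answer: 3107521/2137948786 ≈ 0.0014535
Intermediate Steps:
V = -325890/117431 ≈ -2.7752
(b(-156) + V)/(-303252 + 194016) = (-156 - 325890/117431)/(-303252 + 194016) = -18645126/117431/(-109236) = -18645126/117431*(-1/109236) = 3107521/2137948786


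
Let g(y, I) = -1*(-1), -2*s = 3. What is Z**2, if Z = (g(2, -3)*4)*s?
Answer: 36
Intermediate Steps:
s = -3/2 (s = -1/2*3 = -3/2 ≈ -1.5000)
g(y, I) = 1
Z = -6 (Z = (1*4)*(-3/2) = 4*(-3/2) = -6)
Z**2 = (-6)**2 = 36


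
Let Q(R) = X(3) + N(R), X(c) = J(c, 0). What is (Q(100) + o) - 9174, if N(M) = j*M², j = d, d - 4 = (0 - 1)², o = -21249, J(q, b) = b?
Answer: 19577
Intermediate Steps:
d = 5 (d = 4 + (0 - 1)² = 4 + (-1)² = 4 + 1 = 5)
X(c) = 0
j = 5
N(M) = 5*M²
Q(R) = 5*R² (Q(R) = 0 + 5*R² = 5*R²)
(Q(100) + o) - 9174 = (5*100² - 21249) - 9174 = (5*10000 - 21249) - 9174 = (50000 - 21249) - 9174 = 28751 - 9174 = 19577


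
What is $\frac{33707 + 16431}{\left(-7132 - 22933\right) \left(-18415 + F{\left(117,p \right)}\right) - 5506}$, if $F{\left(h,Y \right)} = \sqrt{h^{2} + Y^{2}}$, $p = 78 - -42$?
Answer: $\frac{13879237986361}{153246743215350968} + \frac{2261098455 \sqrt{3121}}{153246743215350968} \approx 9.1392 \cdot 10^{-5}$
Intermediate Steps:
$p = 120$ ($p = 78 + 42 = 120$)
$F{\left(h,Y \right)} = \sqrt{Y^{2} + h^{2}}$
$\frac{33707 + 16431}{\left(-7132 - 22933\right) \left(-18415 + F{\left(117,p \right)}\right) - 5506} = \frac{33707 + 16431}{\left(-7132 - 22933\right) \left(-18415 + \sqrt{120^{2} + 117^{2}}\right) - 5506} = \frac{50138}{\left(-7132 - 22933\right) \left(-18415 + \sqrt{14400 + 13689}\right) - 5506} = \frac{50138}{\left(-7132 - 22933\right) \left(-18415 + \sqrt{28089}\right) - 5506} = \frac{50138}{- 30065 \left(-18415 + 3 \sqrt{3121}\right) - 5506} = \frac{50138}{\left(553646975 - 90195 \sqrt{3121}\right) - 5506} = \frac{50138}{553641469 - 90195 \sqrt{3121}}$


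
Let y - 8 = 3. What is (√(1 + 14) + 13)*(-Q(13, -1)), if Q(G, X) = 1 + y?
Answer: -156 - 12*√15 ≈ -202.48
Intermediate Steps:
y = 11 (y = 8 + 3 = 11)
Q(G, X) = 12 (Q(G, X) = 1 + 11 = 12)
(√(1 + 14) + 13)*(-Q(13, -1)) = (√(1 + 14) + 13)*(-1*12) = (√15 + 13)*(-12) = (13 + √15)*(-12) = -156 - 12*√15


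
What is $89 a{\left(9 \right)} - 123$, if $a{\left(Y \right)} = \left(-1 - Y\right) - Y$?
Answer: $-1814$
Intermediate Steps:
$a{\left(Y \right)} = -1 - 2 Y$
$89 a{\left(9 \right)} - 123 = 89 \left(-1 - 18\right) - 123 = 89 \left(-19\right) - 123 = -1691 - 123 = -1814$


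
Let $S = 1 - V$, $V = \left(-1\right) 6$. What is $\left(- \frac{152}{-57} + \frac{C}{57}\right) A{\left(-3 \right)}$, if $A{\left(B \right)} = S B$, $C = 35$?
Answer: $- \frac{1309}{19} \approx -68.895$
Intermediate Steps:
$V = -6$
$S = 7$ ($S = 1 - -6 = 1 + 6 = 7$)
$A{\left(B \right)} = 7 B$
$\left(- \frac{152}{-57} + \frac{C}{57}\right) A{\left(-3 \right)} = \left(- \frac{152}{-57} + \frac{35}{57}\right) 7 \left(-3\right) = \left(\left(-152\right) \left(- \frac{1}{57}\right) + 35 \cdot \frac{1}{57}\right) \left(-21\right) = \left(\frac{8}{3} + \frac{35}{57}\right) \left(-21\right) = \frac{187}{57} \left(-21\right) = - \frac{1309}{19}$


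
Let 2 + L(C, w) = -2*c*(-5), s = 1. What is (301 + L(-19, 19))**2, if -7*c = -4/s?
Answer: 4549689/49 ≈ 92851.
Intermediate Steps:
c = 4/7 (c = -(-4)/(7*1) = -(-4)/7 = -1/7*(-4) = 4/7 ≈ 0.57143)
L(C, w) = 26/7 (L(C, w) = -2 - 2*4/7*(-5) = -2 - 8/7*(-5) = -2 + 40/7 = 26/7)
(301 + L(-19, 19))**2 = (301 + 26/7)**2 = (2133/7)**2 = 4549689/49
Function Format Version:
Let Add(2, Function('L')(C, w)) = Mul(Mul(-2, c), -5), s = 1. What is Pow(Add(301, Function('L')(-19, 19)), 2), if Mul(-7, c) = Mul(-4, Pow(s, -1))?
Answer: Rational(4549689, 49) ≈ 92851.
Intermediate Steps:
c = Rational(4, 7) (c = Mul(Rational(-1, 7), Mul(-4, Pow(1, -1))) = Mul(Rational(-1, 7), Mul(-4, 1)) = Mul(Rational(-1, 7), -4) = Rational(4, 7) ≈ 0.57143)
Function('L')(C, w) = Rational(26, 7) (Function('L')(C, w) = Add(-2, Mul(Mul(-2, Rational(4, 7)), -5)) = Add(-2, Mul(Rational(-8, 7), -5)) = Add(-2, Rational(40, 7)) = Rational(26, 7))
Pow(Add(301, Function('L')(-19, 19)), 2) = Pow(Add(301, Rational(26, 7)), 2) = Pow(Rational(2133, 7), 2) = Rational(4549689, 49)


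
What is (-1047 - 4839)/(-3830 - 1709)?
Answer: 5886/5539 ≈ 1.0626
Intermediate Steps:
(-1047 - 4839)/(-3830 - 1709) = -5886/(-5539) = -5886*(-1/5539) = 5886/5539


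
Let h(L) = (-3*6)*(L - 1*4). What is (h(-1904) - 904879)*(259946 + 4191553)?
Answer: -3875185681965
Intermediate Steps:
h(L) = 72 - 18*L (h(L) = -18*(L - 4) = -18*(-4 + L) = 72 - 18*L)
(h(-1904) - 904879)*(259946 + 4191553) = ((72 - 18*(-1904)) - 904879)*(259946 + 4191553) = ((72 + 34272) - 904879)*4451499 = (34344 - 904879)*4451499 = -870535*4451499 = -3875185681965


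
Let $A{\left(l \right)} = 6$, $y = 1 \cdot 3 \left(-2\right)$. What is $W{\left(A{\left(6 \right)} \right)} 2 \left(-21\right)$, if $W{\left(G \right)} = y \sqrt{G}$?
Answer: $252 \sqrt{6} \approx 617.27$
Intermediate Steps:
$y = -6$ ($y = 3 \left(-2\right) = -6$)
$W{\left(G \right)} = - 6 \sqrt{G}$
$W{\left(A{\left(6 \right)} \right)} 2 \left(-21\right) = - 6 \sqrt{6} \cdot 2 \left(-21\right) = - 12 \sqrt{6} \left(-21\right) = 252 \sqrt{6}$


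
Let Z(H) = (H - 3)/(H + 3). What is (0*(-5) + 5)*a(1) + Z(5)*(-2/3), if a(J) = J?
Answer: 29/6 ≈ 4.8333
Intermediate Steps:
Z(H) = (-3 + H)/(3 + H)
(0*(-5) + 5)*a(1) + Z(5)*(-2/3) = (0*(-5) + 5)*1 + ((-3 + 5)/(3 + 5))*(-2/3) = (0 + 5)*1 + (2/8)*(-2*⅓) = 5*1 + ((⅛)*2)*(-⅔) = 5 + (¼)*(-⅔) = 5 - ⅙ = 29/6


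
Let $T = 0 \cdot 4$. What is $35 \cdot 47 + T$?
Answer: $1645$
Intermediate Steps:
$T = 0$
$35 \cdot 47 + T = 35 \cdot 47 + 0 = 1645 + 0 = 1645$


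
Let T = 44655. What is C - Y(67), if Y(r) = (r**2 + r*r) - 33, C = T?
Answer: 35710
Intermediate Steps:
C = 44655
Y(r) = -33 + 2*r**2 (Y(r) = (r**2 + r**2) - 33 = 2*r**2 - 33 = -33 + 2*r**2)
C - Y(67) = 44655 - (-33 + 2*67**2) = 44655 - (-33 + 2*4489) = 44655 - (-33 + 8978) = 44655 - 1*8945 = 44655 - 8945 = 35710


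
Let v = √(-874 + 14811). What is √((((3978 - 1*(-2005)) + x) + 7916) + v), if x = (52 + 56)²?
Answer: √(25563 + √13937) ≈ 160.25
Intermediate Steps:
v = √13937 ≈ 118.06
x = 11664 (x = 108² = 11664)
√((((3978 - 1*(-2005)) + x) + 7916) + v) = √((((3978 - 1*(-2005)) + 11664) + 7916) + √13937) = √((((3978 + 2005) + 11664) + 7916) + √13937) = √(((5983 + 11664) + 7916) + √13937) = √((17647 + 7916) + √13937) = √(25563 + √13937)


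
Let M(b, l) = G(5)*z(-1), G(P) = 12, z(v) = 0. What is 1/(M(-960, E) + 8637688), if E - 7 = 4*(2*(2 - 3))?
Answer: 1/8637688 ≈ 1.1577e-7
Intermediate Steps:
E = -1 (E = 7 + 4*(2*(2 - 3)) = 7 + 4*(2*(-1)) = 7 + 4*(-2) = 7 - 8 = -1)
M(b, l) = 0 (M(b, l) = 12*0 = 0)
1/(M(-960, E) + 8637688) = 1/(0 + 8637688) = 1/8637688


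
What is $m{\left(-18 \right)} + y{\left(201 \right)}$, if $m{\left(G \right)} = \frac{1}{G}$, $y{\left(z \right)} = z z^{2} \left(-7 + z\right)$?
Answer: $\frac{28357138691}{18} \approx 1.5754 \cdot 10^{9}$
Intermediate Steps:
$y{\left(z \right)} = z^{3} \left(-7 + z\right)$
$m{\left(-18 \right)} + y{\left(201 \right)} = \frac{1}{-18} + 201^{3} \left(-7 + 201\right) = - \frac{1}{18} + 8120601 \cdot 194 = - \frac{1}{18} + 1575396594 = \frac{28357138691}{18}$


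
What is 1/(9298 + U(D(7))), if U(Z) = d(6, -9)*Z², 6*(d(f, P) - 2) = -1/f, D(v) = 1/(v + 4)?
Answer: 4356/40502159 ≈ 0.00010755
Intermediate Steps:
D(v) = 1/(4 + v)
d(f, P) = 2 - 1/(6*f) (d(f, P) = 2 + (-1/f)/6 = 2 - 1/(6*f))
U(Z) = 71*Z²/36 (U(Z) = (2 - ⅙/6)*Z² = (2 - ⅙*⅙)*Z² = (2 - 1/36)*Z² = 71*Z²/36)
1/(9298 + U(D(7))) = 1/(9298 + 71*(1/(4 + 7))²/36) = 1/(9298 + 71*(1/11)²/36) = 1/(9298 + (71/36)*(1/121)) = 1/(9298 + 71/4356) = 1/(40502159/4356) = 4356/40502159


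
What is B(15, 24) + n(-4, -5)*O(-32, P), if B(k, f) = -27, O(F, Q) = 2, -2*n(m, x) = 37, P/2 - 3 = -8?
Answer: -64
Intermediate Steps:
P = -10 (P = 6 + 2*(-8) = 6 - 16 = -10)
n(m, x) = -37/2 (n(m, x) = -½*37 = -37/2)
B(15, 24) + n(-4, -5)*O(-32, P) = -27 - 37/2*2 = -27 - 37 = -64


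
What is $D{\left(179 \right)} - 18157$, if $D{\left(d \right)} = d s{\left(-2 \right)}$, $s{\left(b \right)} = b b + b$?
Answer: $-17799$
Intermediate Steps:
$s{\left(b \right)} = b + b^{2}$ ($s{\left(b \right)} = b^{2} + b = b + b^{2}$)
$D{\left(d \right)} = 2 d$ ($D{\left(d \right)} = d \left(- 2 \left(1 - 2\right)\right) = d \left(\left(-2\right) \left(-1\right)\right) = d 2 = 2 d$)
$D{\left(179 \right)} - 18157 = 2 \cdot 179 - 18157 = 358 - 18157 = -17799$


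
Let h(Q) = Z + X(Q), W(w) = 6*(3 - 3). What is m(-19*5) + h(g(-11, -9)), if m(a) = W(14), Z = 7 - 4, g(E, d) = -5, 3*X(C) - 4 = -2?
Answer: 11/3 ≈ 3.6667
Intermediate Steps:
X(C) = ⅔ (X(C) = 4/3 + (⅓)*(-2) = 4/3 - ⅔ = ⅔)
Z = 3
W(w) = 0 (W(w) = 6*0 = 0)
h(Q) = 11/3 (h(Q) = 3 + ⅔ = 11/3)
m(a) = 0
m(-19*5) + h(g(-11, -9)) = 0 + 11/3 = 11/3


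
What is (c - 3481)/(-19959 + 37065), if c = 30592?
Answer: 9037/5702 ≈ 1.5849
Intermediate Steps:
(c - 3481)/(-19959 + 37065) = (30592 - 3481)/(-19959 + 37065) = 27111/17106 = 27111*(1/17106) = 9037/5702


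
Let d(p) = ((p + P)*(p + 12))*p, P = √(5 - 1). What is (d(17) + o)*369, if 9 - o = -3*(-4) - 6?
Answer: 3457530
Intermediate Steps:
P = 2 (P = √4 = 2)
o = 3 (o = 9 - (-3*(-4) - 6) = 9 - (12 - 6) = 9 - 1*6 = 9 - 6 = 3)
d(p) = p*(2 + p)*(12 + p) (d(p) = ((p + 2)*(p + 12))*p = ((2 + p)*(12 + p))*p = p*(2 + p)*(12 + p))
(d(17) + o)*369 = (17*(24 + 17² + 14*17) + 3)*369 = (17*(24 + 289 + 238) + 3)*369 = (17*551 + 3)*369 = (9367 + 3)*369 = 9370*369 = 3457530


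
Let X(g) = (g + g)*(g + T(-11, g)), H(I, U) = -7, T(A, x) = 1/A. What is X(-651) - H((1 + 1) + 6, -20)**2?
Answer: 9324385/11 ≈ 8.4767e+5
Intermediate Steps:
X(g) = 2*g*(-1/11 + g) (X(g) = (g + g)*(g + 1/(-11)) = (2*g)*(g - 1/11) = (2*g)*(-1/11 + g) = 2*g*(-1/11 + g))
X(-651) - H((1 + 1) + 6, -20)**2 = (2/11)*(-651)*(-1 + 11*(-651)) - 1*(-7)**2 = (2/11)*(-651)*(-1 - 7161) - 1*49 = (2/11)*(-651)*(-7162) - 49 = 9324924/11 - 49 = 9324385/11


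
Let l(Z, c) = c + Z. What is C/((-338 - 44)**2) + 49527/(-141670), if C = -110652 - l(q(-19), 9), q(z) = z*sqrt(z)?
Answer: -11452260909/10336526540 + 19*I*sqrt(19)/145924 ≈ -1.1079 + 0.00056755*I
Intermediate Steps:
q(z) = z**(3/2)
l(Z, c) = Z + c
C = -110661 + 19*I*sqrt(19) (C = -110652 - ((-19)**(3/2) + 9) = -110652 - (-19*I*sqrt(19) + 9) = -110652 - (9 - 19*I*sqrt(19)) = -110652 + (-9 + 19*I*sqrt(19)) = -110661 + 19*I*sqrt(19) ≈ -1.1066e+5 + 82.819*I)
C/((-338 - 44)**2) + 49527/(-141670) = (-110661 + 19*I*sqrt(19))/((-338 - 44)**2) + 49527/(-141670) = (-110661 + 19*I*sqrt(19))/((-382)**2) + 49527*(-1/141670) = (-110661 + 19*I*sqrt(19))/145924 - 49527/141670 = (-110661 + 19*I*sqrt(19))*(1/145924) - 49527/141670 = (-110661/145924 + 19*I*sqrt(19)/145924) - 49527/141670 = -11452260909/10336526540 + 19*I*sqrt(19)/145924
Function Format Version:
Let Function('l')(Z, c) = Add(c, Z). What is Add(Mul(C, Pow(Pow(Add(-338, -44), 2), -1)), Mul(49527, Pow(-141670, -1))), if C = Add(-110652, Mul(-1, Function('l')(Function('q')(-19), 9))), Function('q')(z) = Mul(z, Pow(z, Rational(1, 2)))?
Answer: Add(Rational(-11452260909, 10336526540), Mul(Rational(19, 145924), I, Pow(19, Rational(1, 2)))) ≈ Add(-1.1079, Mul(0.00056755, I))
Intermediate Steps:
Function('q')(z) = Pow(z, Rational(3, 2))
Function('l')(Z, c) = Add(Z, c)
C = Add(-110661, Mul(19, I, Pow(19, Rational(1, 2)))) (C = Add(-110652, Mul(-1, Add(Pow(-19, Rational(3, 2)), 9))) = Add(-110652, Mul(-1, Add(Mul(-19, I, Pow(19, Rational(1, 2))), 9))) = Add(-110652, Mul(-1, Add(9, Mul(-19, I, Pow(19, Rational(1, 2)))))) = Add(-110652, Add(-9, Mul(19, I, Pow(19, Rational(1, 2))))) = Add(-110661, Mul(19, I, Pow(19, Rational(1, 2)))) ≈ Add(-1.1066e+5, Mul(82.819, I)))
Add(Mul(C, Pow(Pow(Add(-338, -44), 2), -1)), Mul(49527, Pow(-141670, -1))) = Add(Mul(Add(-110661, Mul(19, I, Pow(19, Rational(1, 2)))), Pow(Pow(Add(-338, -44), 2), -1)), Mul(49527, Pow(-141670, -1))) = Add(Mul(Add(-110661, Mul(19, I, Pow(19, Rational(1, 2)))), Pow(Pow(-382, 2), -1)), Mul(49527, Rational(-1, 141670))) = Add(Mul(Add(-110661, Mul(19, I, Pow(19, Rational(1, 2)))), Pow(145924, -1)), Rational(-49527, 141670)) = Add(Mul(Add(-110661, Mul(19, I, Pow(19, Rational(1, 2)))), Rational(1, 145924)), Rational(-49527, 141670)) = Add(Add(Rational(-110661, 145924), Mul(Rational(19, 145924), I, Pow(19, Rational(1, 2)))), Rational(-49527, 141670)) = Add(Rational(-11452260909, 10336526540), Mul(Rational(19, 145924), I, Pow(19, Rational(1, 2))))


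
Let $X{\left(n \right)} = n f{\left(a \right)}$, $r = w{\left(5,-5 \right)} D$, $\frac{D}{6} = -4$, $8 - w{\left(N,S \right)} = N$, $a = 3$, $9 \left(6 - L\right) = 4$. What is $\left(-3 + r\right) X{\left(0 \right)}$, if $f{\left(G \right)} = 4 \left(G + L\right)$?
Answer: $0$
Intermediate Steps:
$L = \frac{50}{9}$ ($L = 6 - \frac{4}{9} = \frac{50}{9} \approx 5.5556$)
$w{\left(N,S \right)} = 8 - N$
$D = -24$ ($D = 6 \left(-4\right) = -24$)
$f{\left(G \right)} = \frac{200}{9} + 4 G$ ($f{\left(G \right)} = 4 \left(G + \frac{50}{9}\right) = 4 \left(\frac{50}{9} + G\right) = \frac{200}{9} + 4 G$)
$r = -72$ ($r = \left(8 - 5\right) \left(-24\right) = 3 \left(-24\right) = -72$)
$X{\left(n \right)} = \frac{308 n}{9}$ ($X{\left(n \right)} = n \left(\frac{200}{9} + 4 \cdot 3\right) = n \left(\frac{200}{9} + 12\right) = n \frac{308}{9} = \frac{308 n}{9}$)
$\left(-3 + r\right) X{\left(0 \right)} = \left(-3 - 72\right) \frac{308}{9} \cdot 0 = \left(-75\right) 0 = 0$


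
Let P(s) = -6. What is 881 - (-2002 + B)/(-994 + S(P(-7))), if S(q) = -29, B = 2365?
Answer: 27322/31 ≈ 881.35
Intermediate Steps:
881 - (-2002 + B)/(-994 + S(P(-7))) = 881 - (-2002 + 2365)/(-994 - 29) = 881 - 363/(-1023) = 881 - 363*(-1)/1023 = 881 - 1*(-11/31) = 881 + 11/31 = 27322/31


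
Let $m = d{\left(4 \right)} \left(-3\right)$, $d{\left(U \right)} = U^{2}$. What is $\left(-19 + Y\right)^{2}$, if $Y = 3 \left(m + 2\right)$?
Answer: $24649$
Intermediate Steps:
$m = -48$ ($m = 4^{2} \left(-3\right) = 16 \left(-3\right) = -48$)
$Y = -138$ ($Y = 3 \left(-48 + 2\right) = 3 \left(-46\right) = -138$)
$\left(-19 + Y\right)^{2} = \left(-19 - 138\right)^{2} = \left(-157\right)^{2} = 24649$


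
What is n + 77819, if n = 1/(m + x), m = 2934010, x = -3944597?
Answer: 78642869752/1010587 ≈ 77819.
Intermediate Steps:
n = -1/1010587 (n = 1/(2934010 - 3944597) = 1/(-1010587) = -1/1010587 ≈ -9.8952e-7)
n + 77819 = -1/1010587 + 77819 = 78642869752/1010587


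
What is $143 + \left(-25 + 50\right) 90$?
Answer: $2393$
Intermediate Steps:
$143 + \left(-25 + 50\right) 90 = 143 + 25 \cdot 90 = 143 + 2250 = 2393$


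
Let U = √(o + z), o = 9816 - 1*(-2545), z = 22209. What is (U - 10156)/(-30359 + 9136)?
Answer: 10156/21223 - √34570/21223 ≈ 0.46978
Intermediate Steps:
o = 12361 (o = 9816 + 2545 = 12361)
U = √34570 (U = √(12361 + 22209) = √34570 ≈ 185.93)
(U - 10156)/(-30359 + 9136) = (√34570 - 10156)/(-30359 + 9136) = (-10156 + √34570)/(-21223) = (-10156 + √34570)*(-1/21223) = 10156/21223 - √34570/21223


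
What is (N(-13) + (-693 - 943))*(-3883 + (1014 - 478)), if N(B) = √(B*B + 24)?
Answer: 5475692 - 3347*√193 ≈ 5.4292e+6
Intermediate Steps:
N(B) = √(24 + B²) (N(B) = √(B² + 24) = √(24 + B²))
(N(-13) + (-693 - 943))*(-3883 + (1014 - 478)) = (√(24 + (-13)²) + (-693 - 943))*(-3883 + (1014 - 478)) = (√(24 + 169) - 1636)*(-3883 + 536) = (√193 - 1636)*(-3347) = (-1636 + √193)*(-3347) = 5475692 - 3347*√193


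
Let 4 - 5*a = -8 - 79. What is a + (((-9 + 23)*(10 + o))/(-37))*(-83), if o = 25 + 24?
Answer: 346157/185 ≈ 1871.1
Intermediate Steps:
o = 49
a = 91/5 (a = ⅘ - (-8 - 79)/5 = ⅘ - ⅕*(-87) = ⅘ + 87/5 = 91/5 ≈ 18.200)
a + (((-9 + 23)*(10 + o))/(-37))*(-83) = 91/5 + (((-9 + 23)*(10 + 49))/(-37))*(-83) = 91/5 + ((14*59)*(-1/37))*(-83) = 91/5 + (826*(-1/37))*(-83) = 91/5 - 826/37*(-83) = 91/5 + 68558/37 = 346157/185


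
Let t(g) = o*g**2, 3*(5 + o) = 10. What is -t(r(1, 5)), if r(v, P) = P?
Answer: 125/3 ≈ 41.667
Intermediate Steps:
o = -5/3 (o = -5 + (1/3)*10 = -5 + 10/3 = -5/3 ≈ -1.6667)
t(g) = -5*g**2/3
-t(r(1, 5)) = -(-5)*5**2/3 = -(-5)*25/3 = -1*(-125/3) = 125/3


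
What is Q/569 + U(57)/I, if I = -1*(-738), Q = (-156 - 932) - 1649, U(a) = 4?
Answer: -1008815/209961 ≈ -4.8048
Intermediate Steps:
Q = -2737 (Q = -1088 - 1649 = -2737)
I = 738
Q/569 + U(57)/I = -2737/569 + 4/738 = -2737*1/569 + 4*(1/738) = -2737/569 + 2/369 = -1008815/209961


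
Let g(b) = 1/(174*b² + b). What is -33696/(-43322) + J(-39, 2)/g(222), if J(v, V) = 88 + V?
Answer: 16718120541468/21661 ≈ 7.7181e+8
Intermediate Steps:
g(b) = 1/(b + 174*b²)
-33696/(-43322) + J(-39, 2)/g(222) = -33696/(-43322) + (88 + 2)/((1/(222*(1 + 174*222)))) = -33696*(-1/43322) + 90/((1/(222*(1 + 38628)))) = 16848/21661 + 90/(((1/222)/38629)) = 16848/21661 + 90/(((1/222)*(1/38629))) = 16848/21661 + 90/(1/8575638) = 16848/21661 + 90*8575638 = 16848/21661 + 771807420 = 16718120541468/21661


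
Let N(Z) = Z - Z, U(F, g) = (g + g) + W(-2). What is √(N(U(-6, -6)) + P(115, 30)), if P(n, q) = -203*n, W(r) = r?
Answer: I*√23345 ≈ 152.79*I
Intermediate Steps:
U(F, g) = -2 + 2*g (U(F, g) = (g + g) - 2 = 2*g - 2 = -2 + 2*g)
N(Z) = 0
√(N(U(-6, -6)) + P(115, 30)) = √(0 - 203*115) = √(0 - 23345) = √(-23345) = I*√23345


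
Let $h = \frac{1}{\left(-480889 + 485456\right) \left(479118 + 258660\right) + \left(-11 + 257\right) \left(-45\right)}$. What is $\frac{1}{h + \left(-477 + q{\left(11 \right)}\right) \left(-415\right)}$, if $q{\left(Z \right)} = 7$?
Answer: $\frac{3369421056}{657205576972801} \approx 5.1269 \cdot 10^{-6}$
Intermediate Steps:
$h = \frac{1}{3369421056}$ ($h = \frac{1}{4567 \cdot 737778 + 246 \left(-45\right)} = \frac{1}{3369432126 - 11070} = \frac{1}{3369421056} \approx 2.9679 \cdot 10^{-10}$)
$\frac{1}{h + \left(-477 + q{\left(11 \right)}\right) \left(-415\right)} = \frac{1}{\frac{1}{3369421056} + \left(-477 + 7\right) \left(-415\right)} = \frac{1}{\frac{1}{3369421056} - -195050} = \frac{1}{\frac{1}{3369421056} + 195050} = \frac{1}{\frac{657205576972801}{3369421056}} = \frac{3369421056}{657205576972801}$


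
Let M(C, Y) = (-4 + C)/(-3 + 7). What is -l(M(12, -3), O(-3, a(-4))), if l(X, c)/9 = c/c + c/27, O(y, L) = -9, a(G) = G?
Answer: -6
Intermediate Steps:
M(C, Y) = -1 + C/4 (M(C, Y) = (-4 + C)/4 = (-4 + C)*(1/4) = -1 + C/4)
l(X, c) = 9 + c/3 (l(X, c) = 9*(c/c + c/27) = 9*(1 + c*(1/27)) = 9*(1 + c/27) = 9 + c/3)
-l(M(12, -3), O(-3, a(-4))) = -(9 + (1/3)*(-9)) = -(9 - 3) = -1*6 = -6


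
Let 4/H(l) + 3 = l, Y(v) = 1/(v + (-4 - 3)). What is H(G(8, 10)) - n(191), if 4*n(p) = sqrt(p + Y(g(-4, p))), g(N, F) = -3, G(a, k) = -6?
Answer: -4/9 - sqrt(19090)/40 ≈ -3.8986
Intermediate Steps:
Y(v) = 1/(-7 + v) (Y(v) = 1/(v - 7) = 1/(-7 + v))
n(p) = sqrt(-1/10 + p)/4 (n(p) = sqrt(p + 1/(-7 - 3))/4 = sqrt(p + 1/(-10))/4 = sqrt(p - 1/10)/4 = sqrt(-1/10 + p)/4)
H(l) = 4/(-3 + l)
H(G(8, 10)) - n(191) = 4/(-3 - 6) - sqrt(-10 + 100*191)/40 = 4/(-9) - sqrt(-10 + 19100)/40 = 4*(-1/9) - sqrt(19090)/40 = -4/9 - sqrt(19090)/40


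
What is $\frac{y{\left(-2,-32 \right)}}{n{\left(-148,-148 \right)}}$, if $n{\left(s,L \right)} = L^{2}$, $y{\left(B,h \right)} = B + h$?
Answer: $- \frac{17}{10952} \approx -0.0015522$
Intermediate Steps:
$\frac{y{\left(-2,-32 \right)}}{n{\left(-148,-148 \right)}} = \frac{-2 - 32}{\left(-148\right)^{2}} = - \frac{34}{21904} = \left(-34\right) \frac{1}{21904} = - \frac{17}{10952}$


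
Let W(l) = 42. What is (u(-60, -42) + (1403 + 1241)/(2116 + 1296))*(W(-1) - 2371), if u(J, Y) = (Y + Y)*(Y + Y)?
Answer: -14019250141/853 ≈ -1.6435e+7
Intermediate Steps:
u(J, Y) = 4*Y² (u(J, Y) = (2*Y)*(2*Y) = 4*Y²)
(u(-60, -42) + (1403 + 1241)/(2116 + 1296))*(W(-1) - 2371) = (4*(-42)² + (1403 + 1241)/(2116 + 1296))*(42 - 2371) = (4*1764 + 2644/3412)*(-2329) = (7056 + 2644*(1/3412))*(-2329) = (7056 + 661/853)*(-2329) = (6019429/853)*(-2329) = -14019250141/853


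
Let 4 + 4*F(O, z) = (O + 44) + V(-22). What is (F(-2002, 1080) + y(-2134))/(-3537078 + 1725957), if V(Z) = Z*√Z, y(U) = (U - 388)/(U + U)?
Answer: 5389/19922331 + 11*I*√22/3622242 ≈ 0.0002705 + 1.4244e-5*I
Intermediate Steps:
y(U) = (-388 + U)/(2*U) (y(U) = (-388 + U)/((2*U)) = (-388 + U)*(1/(2*U)) = (-388 + U)/(2*U))
V(Z) = Z^(3/2)
F(O, z) = 10 + O/4 - 11*I*√22/2 (F(O, z) = -1 + ((O + 44) + (-22)^(3/2))/4 = -1 + ((44 + O) - 22*I*√22)/4 = -1 + (44 + O - 22*I*√22)/4 = -1 + (11 + O/4 - 11*I*√22/2) = 10 + O/4 - 11*I*√22/2)
(F(-2002, 1080) + y(-2134))/(-3537078 + 1725957) = ((10 + (¼)*(-2002) - 11*I*√22/2) + (½)*(-388 - 2134)/(-2134))/(-3537078 + 1725957) = ((10 - 1001/2 - 11*I*√22/2) + (½)*(-1/2134)*(-2522))/(-1811121) = ((-981/2 - 11*I*√22/2) + 13/22)*(-1/1811121) = (-5389/11 - 11*I*√22/2)*(-1/1811121) = 5389/19922331 + 11*I*√22/3622242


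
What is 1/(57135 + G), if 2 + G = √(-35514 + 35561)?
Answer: 57133/3264179642 - √47/3264179642 ≈ 1.7501e-5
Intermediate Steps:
G = -2 + √47 (G = -2 + √(-35514 + 35561) = -2 + √47 ≈ 4.8557)
1/(57135 + G) = 1/(57135 + (-2 + √47)) = 1/(57133 + √47)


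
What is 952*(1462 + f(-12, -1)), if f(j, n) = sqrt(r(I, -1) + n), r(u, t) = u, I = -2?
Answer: 1391824 + 952*I*sqrt(3) ≈ 1.3918e+6 + 1648.9*I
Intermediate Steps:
f(j, n) = sqrt(-2 + n)
952*(1462 + f(-12, -1)) = 952*(1462 + sqrt(-2 - 1)) = 952*(1462 + sqrt(-3)) = 952*(1462 + I*sqrt(3)) = 1391824 + 952*I*sqrt(3)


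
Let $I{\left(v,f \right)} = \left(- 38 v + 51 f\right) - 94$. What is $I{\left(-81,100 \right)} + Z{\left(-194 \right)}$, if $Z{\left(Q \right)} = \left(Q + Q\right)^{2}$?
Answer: $158628$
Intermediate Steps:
$I{\left(v,f \right)} = -94 - 38 v + 51 f$
$Z{\left(Q \right)} = 4 Q^{2}$ ($Z{\left(Q \right)} = \left(2 Q\right)^{2} = 4 Q^{2}$)
$I{\left(-81,100 \right)} + Z{\left(-194 \right)} = \left(-94 - -3078 + 51 \cdot 100\right) + 4 \left(-194\right)^{2} = \left(-94 + 3078 + 5100\right) + 4 \cdot 37636 = 8084 + 150544 = 158628$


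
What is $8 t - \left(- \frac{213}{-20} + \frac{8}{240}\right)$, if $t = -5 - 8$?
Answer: $- \frac{6881}{60} \approx -114.68$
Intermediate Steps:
$t = -13$ ($t = -5 - 8 = -13$)
$8 t - \left(- \frac{213}{-20} + \frac{8}{240}\right) = 8 \left(-13\right) - \left(- \frac{213}{-20} + \frac{8}{240}\right) = -104 - \left(\left(-213\right) \left(- \frac{1}{20}\right) + 8 \cdot \frac{1}{240}\right) = -104 - \left(\frac{213}{20} + \frac{1}{30}\right) = -104 - \frac{641}{60} = - \frac{6881}{60}$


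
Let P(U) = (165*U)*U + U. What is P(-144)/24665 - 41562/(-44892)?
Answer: 8589663709/61514510 ≈ 139.64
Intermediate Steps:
P(U) = U + 165*U² (P(U) = 165*U² + U = U + 165*U²)
P(-144)/24665 - 41562/(-44892) = -144*(1 + 165*(-144))/24665 - 41562/(-44892) = -144*(1 - 23760)*(1/24665) - 41562*(-1/44892) = -144*(-23759)*(1/24665) + 2309/2494 = 3421296*(1/24665) + 2309/2494 = 3421296/24665 + 2309/2494 = 8589663709/61514510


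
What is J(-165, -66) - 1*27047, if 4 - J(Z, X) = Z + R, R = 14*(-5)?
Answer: -26808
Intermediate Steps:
R = -70
J(Z, X) = 74 - Z (J(Z, X) = 4 - (Z - 70) = 4 - (-70 + Z) = 4 + (70 - Z) = 74 - Z)
J(-165, -66) - 1*27047 = (74 - 1*(-165)) - 1*27047 = (74 + 165) - 27047 = 239 - 27047 = -26808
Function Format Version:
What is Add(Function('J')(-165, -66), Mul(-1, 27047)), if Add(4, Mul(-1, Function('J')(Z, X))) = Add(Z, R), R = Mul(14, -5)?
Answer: -26808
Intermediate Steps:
R = -70
Function('J')(Z, X) = Add(74, Mul(-1, Z)) (Function('J')(Z, X) = Add(4, Mul(-1, Add(Z, -70))) = Add(4, Mul(-1, Add(-70, Z))) = Add(4, Add(70, Mul(-1, Z))) = Add(74, Mul(-1, Z)))
Add(Function('J')(-165, -66), Mul(-1, 27047)) = Add(Add(74, Mul(-1, -165)), Mul(-1, 27047)) = Add(Add(74, 165), -27047) = Add(239, -27047) = -26808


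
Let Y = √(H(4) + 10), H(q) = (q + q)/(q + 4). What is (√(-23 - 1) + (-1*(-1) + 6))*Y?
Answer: √11*(7 + 2*I*√6) ≈ 23.216 + 16.248*I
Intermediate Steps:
H(q) = 2*q/(4 + q) (H(q) = (2*q)/(4 + q) = 2*q/(4 + q))
Y = √11 (Y = √(2*4/(4 + 4) + 10) = √(2*4/8 + 10) = √(2*4*(⅛) + 10) = √(1 + 10) = √11 ≈ 3.3166)
(√(-23 - 1) + (-1*(-1) + 6))*Y = (√(-23 - 1) + (-1*(-1) + 6))*√11 = (√(-24) + (1 + 6))*√11 = (2*I*√6 + 7)*√11 = (7 + 2*I*√6)*√11 = √11*(7 + 2*I*√6)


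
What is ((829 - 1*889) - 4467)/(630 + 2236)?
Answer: -4527/2866 ≈ -1.5796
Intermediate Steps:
((829 - 1*889) - 4467)/(630 + 2236) = ((829 - 889) - 4467)/2866 = (-60 - 4467)*(1/2866) = -4527*1/2866 = -4527/2866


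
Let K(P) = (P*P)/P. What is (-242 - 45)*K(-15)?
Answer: 4305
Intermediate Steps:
K(P) = P (K(P) = P²/P = P)
(-242 - 45)*K(-15) = (-242 - 45)*(-15) = -287*(-15) = 4305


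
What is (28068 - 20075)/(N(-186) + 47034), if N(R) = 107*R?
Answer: 7993/27132 ≈ 0.29460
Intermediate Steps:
(28068 - 20075)/(N(-186) + 47034) = (28068 - 20075)/(107*(-186) + 47034) = 7993/(-19902 + 47034) = 7993/27132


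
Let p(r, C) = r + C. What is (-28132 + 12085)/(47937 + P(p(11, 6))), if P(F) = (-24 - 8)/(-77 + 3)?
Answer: -593739/1773685 ≈ -0.33475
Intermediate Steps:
p(r, C) = C + r
P(F) = 16/37 (P(F) = -32/(-74) = -32*(-1/74) = 16/37)
(-28132 + 12085)/(47937 + P(p(11, 6))) = (-28132 + 12085)/(47937 + 16/37) = -16047/1773685/37 = -16047*37/1773685 = -593739/1773685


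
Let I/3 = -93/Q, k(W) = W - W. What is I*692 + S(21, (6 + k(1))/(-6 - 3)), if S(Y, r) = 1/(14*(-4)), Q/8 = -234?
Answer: 75069/728 ≈ 103.12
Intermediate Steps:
k(W) = 0
Q = -1872 (Q = 8*(-234) = -1872)
S(Y, r) = -1/56 (S(Y, r) = 1/(-56) = -1/56)
I = 31/208 (I = 3*(-93/(-1872)) = 3*(-93*(-1/1872)) = 3*(31/624) = 31/208 ≈ 0.14904)
I*692 + S(21, (6 + k(1))/(-6 - 3)) = (31/208)*692 - 1/56 = 5363/52 - 1/56 = 75069/728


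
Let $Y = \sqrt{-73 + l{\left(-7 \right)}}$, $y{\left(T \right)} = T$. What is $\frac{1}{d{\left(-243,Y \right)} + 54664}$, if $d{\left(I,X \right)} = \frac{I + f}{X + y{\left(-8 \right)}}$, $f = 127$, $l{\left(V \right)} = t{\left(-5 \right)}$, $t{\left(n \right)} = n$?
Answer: $\frac{485201}{26526198817} - \frac{29 i \sqrt{78}}{106104795268} \approx 1.8291 \cdot 10^{-5} - 2.4138 \cdot 10^{-9} i$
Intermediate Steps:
$l{\left(V \right)} = -5$
$Y = i \sqrt{78}$ ($Y = \sqrt{-73 - 5} = \sqrt{-78} = i \sqrt{78} \approx 8.8318 i$)
$d{\left(I,X \right)} = \frac{127 + I}{-8 + X}$ ($d{\left(I,X \right)} = \frac{I + 127}{X - 8} = \frac{127 + I}{-8 + X}$)
$\frac{1}{d{\left(-243,Y \right)} + 54664} = \frac{1}{\frac{127 - 243}{-8 + i \sqrt{78}} + 54664} = \frac{1}{\frac{1}{-8 + i \sqrt{78}} \left(-116\right) + 54664} = \frac{1}{- \frac{116}{-8 + i \sqrt{78}} + 54664} = \frac{1}{54664 - \frac{116}{-8 + i \sqrt{78}}}$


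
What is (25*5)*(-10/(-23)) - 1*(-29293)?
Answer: 674989/23 ≈ 29347.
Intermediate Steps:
(25*5)*(-10/(-23)) - 1*(-29293) = 125*(-10*(-1/23)) + 29293 = 125*(10/23) + 29293 = 1250/23 + 29293 = 674989/23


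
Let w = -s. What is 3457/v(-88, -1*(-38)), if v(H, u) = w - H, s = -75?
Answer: 3457/163 ≈ 21.209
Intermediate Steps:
w = 75 (w = -1*(-75) = 75)
v(H, u) = 75 - H
3457/v(-88, -1*(-38)) = 3457/(75 - 1*(-88)) = 3457/(75 + 88) = 3457/163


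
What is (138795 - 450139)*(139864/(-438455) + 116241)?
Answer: -15868054132881104/438455 ≈ -3.6191e+10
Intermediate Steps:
(138795 - 450139)*(139864/(-438455) + 116241) = -311344*(139864*(-1/438455) + 116241) = -311344*(-139864/438455 + 116241) = -311344*50966307791/438455 = -15868054132881104/438455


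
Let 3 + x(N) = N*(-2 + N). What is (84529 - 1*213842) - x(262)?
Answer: -197430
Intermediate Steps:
x(N) = -3 + N*(-2 + N)
(84529 - 1*213842) - x(262) = (84529 - 1*213842) - (-3 + 262**2 - 2*262) = (84529 - 213842) - (-3 + 68644 - 524) = -129313 - 1*68117 = -129313 - 68117 = -197430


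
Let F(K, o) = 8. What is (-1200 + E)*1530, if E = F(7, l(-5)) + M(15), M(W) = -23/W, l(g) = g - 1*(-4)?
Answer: -1826106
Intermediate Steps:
l(g) = 4 + g (l(g) = g + 4 = 4 + g)
E = 97/15 (E = 8 - 23/15 = 97/15 ≈ 6.4667)
(-1200 + E)*1530 = (-1200 + 97/15)*1530 = -17903/15*1530 = -1826106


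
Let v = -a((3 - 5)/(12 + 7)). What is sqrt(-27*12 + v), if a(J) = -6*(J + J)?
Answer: 2*I*sqrt(29355)/19 ≈ 18.035*I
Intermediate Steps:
a(J) = -12*J
v = -24/19 (v = -(-12)*(3 - 5)/(12 + 7) = -(-12)*(-2/19) = -(-12)*(-2*1/19) = -(-12)*(-2)/19 = -1*24/19 = -24/19 ≈ -1.2632)
sqrt(-27*12 + v) = sqrt(-27*12 - 24/19) = sqrt(-324 - 24/19) = sqrt(-6180/19) = 2*I*sqrt(29355)/19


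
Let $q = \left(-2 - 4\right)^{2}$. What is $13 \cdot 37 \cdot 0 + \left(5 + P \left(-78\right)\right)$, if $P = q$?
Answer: $-2803$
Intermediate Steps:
$q = 36$ ($q = \left(-6\right)^{2} = 36$)
$P = 36$
$13 \cdot 37 \cdot 0 + \left(5 + P \left(-78\right)\right) = 13 \cdot 37 \cdot 0 + \left(5 + 36 \left(-78\right)\right) = 481 \cdot 0 + \left(5 - 2808\right) = 0 - 2803 = -2803$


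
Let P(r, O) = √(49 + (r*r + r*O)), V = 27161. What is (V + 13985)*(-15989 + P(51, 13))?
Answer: -657883394 + 41146*√3313 ≈ -6.5551e+8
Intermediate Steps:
P(r, O) = √(49 + r² + O*r) (P(r, O) = √(49 + (r² + O*r)) = √(49 + r² + O*r))
(V + 13985)*(-15989 + P(51, 13)) = (27161 + 13985)*(-15989 + √(49 + 51² + 13*51)) = 41146*(-15989 + √(49 + 2601 + 663)) = 41146*(-15989 + √3313) = -657883394 + 41146*√3313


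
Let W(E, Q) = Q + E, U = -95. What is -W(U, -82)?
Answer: 177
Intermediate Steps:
W(E, Q) = E + Q
-W(U, -82) = -(-95 - 82) = -1*(-177) = 177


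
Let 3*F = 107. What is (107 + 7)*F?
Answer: 4066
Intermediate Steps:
F = 107/3 (F = (⅓)*107 = 107/3 ≈ 35.667)
(107 + 7)*F = (107 + 7)*(107/3) = 114*(107/3) = 4066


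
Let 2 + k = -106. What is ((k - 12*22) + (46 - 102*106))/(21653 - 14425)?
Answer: -5569/3614 ≈ -1.5410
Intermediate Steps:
k = -108 (k = -2 - 106 = -108)
((k - 12*22) + (46 - 102*106))/(21653 - 14425) = ((-108 - 12*22) + (46 - 102*106))/(21653 - 14425) = ((-108 - 264) + (46 - 10812))/7228 = (-372 - 10766)*(1/7228) = -11138*1/7228 = -5569/3614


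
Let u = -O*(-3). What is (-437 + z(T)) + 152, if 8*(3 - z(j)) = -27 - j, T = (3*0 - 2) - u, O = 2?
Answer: -2237/8 ≈ -279.63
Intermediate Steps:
u = 6 (u = -1*2*(-3) = -2*(-3) = 6)
T = -8 (T = (3*0 - 2) - 1*6 = (0 - 2) - 6 = -2 - 6 = -8)
z(j) = 51/8 + j/8 (z(j) = 3 - (-27 - j)/8 = 3 + (27/8 + j/8) = 51/8 + j/8)
(-437 + z(T)) + 152 = (-437 + (51/8 + (1/8)*(-8))) + 152 = (-437 + (51/8 - 1)) + 152 = (-437 + 43/8) + 152 = -3453/8 + 152 = -2237/8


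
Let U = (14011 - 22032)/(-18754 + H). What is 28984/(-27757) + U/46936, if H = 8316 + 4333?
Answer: -8304976772623/7953609579960 ≈ -1.0442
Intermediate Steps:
H = 12649
U = 8021/6105 (U = (14011 - 22032)/(-18754 + 12649) = -8021/(-6105) = -8021*(-1/6105) = 8021/6105 ≈ 1.3138)
28984/(-27757) + U/46936 = 28984/(-27757) + (8021/6105)/46936 = 28984*(-1/27757) + (8021/6105)*(1/46936) = -28984/27757 + 8021/286544280 = -8304976772623/7953609579960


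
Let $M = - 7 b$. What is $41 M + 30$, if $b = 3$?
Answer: $-831$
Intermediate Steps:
$M = -21$ ($M = \left(-7\right) 3 = -21$)
$41 M + 30 = 41 \left(-21\right) + 30 = -861 + 30 = -831$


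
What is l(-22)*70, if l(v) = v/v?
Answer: 70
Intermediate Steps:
l(v) = 1
l(-22)*70 = 1*70 = 70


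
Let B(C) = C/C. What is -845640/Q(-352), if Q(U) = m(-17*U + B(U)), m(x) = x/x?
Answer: -845640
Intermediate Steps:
B(C) = 1
m(x) = 1
Q(U) = 1
-845640/Q(-352) = -845640/1 = -845640*1 = -845640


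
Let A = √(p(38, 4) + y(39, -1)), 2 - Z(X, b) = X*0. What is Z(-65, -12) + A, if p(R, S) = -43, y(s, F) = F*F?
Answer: 2 + I*√42 ≈ 2.0 + 6.4807*I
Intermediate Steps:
y(s, F) = F²
Z(X, b) = 2 (Z(X, b) = 2 - X*0 = 2 - 1*0 = 2 + 0 = 2)
A = I*√42 (A = √(-43 + (-1)²) = √(-43 + 1) = √(-42) = I*√42 ≈ 6.4807*I)
Z(-65, -12) + A = 2 + I*√42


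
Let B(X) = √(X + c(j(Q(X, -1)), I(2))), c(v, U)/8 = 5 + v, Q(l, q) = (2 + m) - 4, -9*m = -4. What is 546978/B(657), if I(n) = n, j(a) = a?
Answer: 1640934*√6161/6161 ≈ 20906.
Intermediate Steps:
m = 4/9 (m = -⅑*(-4) = 4/9 ≈ 0.44444)
Q(l, q) = -14/9 (Q(l, q) = (2 + 4/9) - 4 = 22/9 - 4 = -14/9)
c(v, U) = 40 + 8*v (c(v, U) = 8*(5 + v) = 40 + 8*v)
B(X) = √(248/9 + X) (B(X) = √(X + (40 + 8*(-14/9))) = √(X + (40 - 112/9)) = √(X + 248/9) = √(248/9 + X))
546978/B(657) = 546978/((√(248 + 9*657)/3)) = 546978/((√(248 + 5913)/3)) = 546978/((√6161/3)) = 546978*(3*√6161/6161) = 1640934*√6161/6161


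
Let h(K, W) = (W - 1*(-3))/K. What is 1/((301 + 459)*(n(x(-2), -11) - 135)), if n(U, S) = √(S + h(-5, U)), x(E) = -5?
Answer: -135/13859056 - I*√265/69295280 ≈ -9.7409e-6 - 2.3492e-7*I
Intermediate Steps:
h(K, W) = (3 + W)/K (h(K, W) = (W + 3)/K = (3 + W)/K)
n(U, S) = √(-⅗ + S - U/5) (n(U, S) = √(S + (3 + U)/(-5)) = √(S - (3 + U)/5) = √(S + (-⅗ - U/5)) = √(-⅗ + S - U/5))
1/((301 + 459)*(n(x(-2), -11) - 135)) = 1/((301 + 459)*(√(-15 - 5*(-5) + 25*(-11))/5 - 135)) = 1/(760*(√(-15 + 25 - 275)/5 - 135)) = 1/(760*(√(-265)/5 - 135)) = 1/(760*((I*√265)/5 - 135)) = 1/(760*(I*√265/5 - 135)) = 1/(760*(-135 + I*√265/5)) = 1/(-102600 + 152*I*√265)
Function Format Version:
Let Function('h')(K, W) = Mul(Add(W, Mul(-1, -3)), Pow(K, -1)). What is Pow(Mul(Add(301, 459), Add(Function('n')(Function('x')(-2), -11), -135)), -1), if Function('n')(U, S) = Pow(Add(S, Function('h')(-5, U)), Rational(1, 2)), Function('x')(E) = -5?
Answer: Add(Rational(-135, 13859056), Mul(Rational(-1, 69295280), I, Pow(265, Rational(1, 2)))) ≈ Add(-9.7409e-6, Mul(-2.3492e-7, I))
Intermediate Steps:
Function('h')(K, W) = Mul(Pow(K, -1), Add(3, W)) (Function('h')(K, W) = Mul(Add(W, 3), Pow(K, -1)) = Mul(Add(3, W), Pow(K, -1)) = Mul(Pow(K, -1), Add(3, W)))
Function('n')(U, S) = Pow(Add(Rational(-3, 5), S, Mul(Rational(-1, 5), U)), Rational(1, 2)) (Function('n')(U, S) = Pow(Add(S, Mul(Pow(-5, -1), Add(3, U))), Rational(1, 2)) = Pow(Add(S, Mul(Rational(-1, 5), Add(3, U))), Rational(1, 2)) = Pow(Add(S, Add(Rational(-3, 5), Mul(Rational(-1, 5), U))), Rational(1, 2)) = Pow(Add(Rational(-3, 5), S, Mul(Rational(-1, 5), U)), Rational(1, 2)))
Pow(Mul(Add(301, 459), Add(Function('n')(Function('x')(-2), -11), -135)), -1) = Pow(Mul(Add(301, 459), Add(Mul(Rational(1, 5), Pow(Add(-15, Mul(-5, -5), Mul(25, -11)), Rational(1, 2))), -135)), -1) = Pow(Mul(760, Add(Mul(Rational(1, 5), Pow(Add(-15, 25, -275), Rational(1, 2))), -135)), -1) = Pow(Mul(760, Add(Mul(Rational(1, 5), Pow(-265, Rational(1, 2))), -135)), -1) = Pow(Mul(760, Add(Mul(Rational(1, 5), Mul(I, Pow(265, Rational(1, 2)))), -135)), -1) = Pow(Mul(760, Add(Mul(Rational(1, 5), I, Pow(265, Rational(1, 2))), -135)), -1) = Pow(Mul(760, Add(-135, Mul(Rational(1, 5), I, Pow(265, Rational(1, 2))))), -1) = Pow(Add(-102600, Mul(152, I, Pow(265, Rational(1, 2)))), -1)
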